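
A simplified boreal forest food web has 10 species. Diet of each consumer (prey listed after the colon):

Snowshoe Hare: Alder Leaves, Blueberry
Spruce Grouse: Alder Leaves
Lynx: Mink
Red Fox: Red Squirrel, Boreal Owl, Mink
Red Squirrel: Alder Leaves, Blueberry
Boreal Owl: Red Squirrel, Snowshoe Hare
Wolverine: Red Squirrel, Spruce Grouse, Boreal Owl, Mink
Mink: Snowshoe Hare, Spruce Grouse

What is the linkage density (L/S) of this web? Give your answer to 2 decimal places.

L/S = 1.70

There are L = 17 links among S = 10 species.
L/S = 17/10 = 1.7000 ≈ 1.70.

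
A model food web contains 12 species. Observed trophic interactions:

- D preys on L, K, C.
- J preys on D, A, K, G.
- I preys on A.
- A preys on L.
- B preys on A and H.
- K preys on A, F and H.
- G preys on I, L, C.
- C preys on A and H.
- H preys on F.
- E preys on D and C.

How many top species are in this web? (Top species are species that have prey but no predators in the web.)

3

Top species (has prey, but nothing eats it): B, E, J.
Count: 3.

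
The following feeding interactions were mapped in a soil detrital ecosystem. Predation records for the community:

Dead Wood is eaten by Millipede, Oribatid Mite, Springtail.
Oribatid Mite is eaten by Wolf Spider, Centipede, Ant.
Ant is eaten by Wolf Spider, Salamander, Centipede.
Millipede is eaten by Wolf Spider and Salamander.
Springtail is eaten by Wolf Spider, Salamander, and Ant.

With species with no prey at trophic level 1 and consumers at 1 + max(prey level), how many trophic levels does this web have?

Basal resources (level 1): Dead Wood.
Dead Wood → Oribatid Mite → Ant → Centipede gives Centipede level 4.
No species has a prey at level 4, so no species reaches level 5.

4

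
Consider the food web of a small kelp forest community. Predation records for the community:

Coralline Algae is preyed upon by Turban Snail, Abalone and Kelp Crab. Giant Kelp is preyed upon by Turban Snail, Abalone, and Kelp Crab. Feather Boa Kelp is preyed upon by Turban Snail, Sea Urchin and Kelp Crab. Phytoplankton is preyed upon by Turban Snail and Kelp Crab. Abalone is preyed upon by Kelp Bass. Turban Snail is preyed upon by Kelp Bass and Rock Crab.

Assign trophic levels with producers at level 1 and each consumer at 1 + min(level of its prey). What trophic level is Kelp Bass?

Trophic level 3

Coralline Algae is a producer → level 1.
Turban Snail eats Coralline Algae → level 2.
Kelp Bass eats Turban Snail → level 3.
No prey of Kelp Bass is below level 2, so 3 is the minimum.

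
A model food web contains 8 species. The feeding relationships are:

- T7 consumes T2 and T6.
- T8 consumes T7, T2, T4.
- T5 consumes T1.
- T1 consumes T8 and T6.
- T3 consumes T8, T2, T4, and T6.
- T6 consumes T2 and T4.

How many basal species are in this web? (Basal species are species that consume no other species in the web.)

2

Basal species (no prey listed): T4, T2.
Count: 2.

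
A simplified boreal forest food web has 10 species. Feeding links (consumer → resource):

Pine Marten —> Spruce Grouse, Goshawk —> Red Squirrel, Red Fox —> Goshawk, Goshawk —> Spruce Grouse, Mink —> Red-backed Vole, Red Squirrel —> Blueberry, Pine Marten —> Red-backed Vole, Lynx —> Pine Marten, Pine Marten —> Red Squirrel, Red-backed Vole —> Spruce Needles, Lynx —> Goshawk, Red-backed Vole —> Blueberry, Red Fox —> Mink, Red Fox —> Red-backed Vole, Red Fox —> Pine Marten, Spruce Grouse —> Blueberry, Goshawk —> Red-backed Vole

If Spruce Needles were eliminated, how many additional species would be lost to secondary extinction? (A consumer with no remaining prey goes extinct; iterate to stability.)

Remove Spruce Needles.
Every predator of it retains at least one other prey: Red-backed Vole still has Blueberry.
No consumer loses all prey, so no secondary extinctions occur.

0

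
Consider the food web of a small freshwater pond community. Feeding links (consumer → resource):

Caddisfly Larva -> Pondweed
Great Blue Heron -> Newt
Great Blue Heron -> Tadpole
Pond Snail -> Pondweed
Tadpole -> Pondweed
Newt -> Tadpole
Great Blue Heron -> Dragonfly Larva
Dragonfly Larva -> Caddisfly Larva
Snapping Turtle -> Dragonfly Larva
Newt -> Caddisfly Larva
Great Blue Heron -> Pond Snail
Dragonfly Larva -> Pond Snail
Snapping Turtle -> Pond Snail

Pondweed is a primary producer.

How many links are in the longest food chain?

One longest chain: Pondweed → Caddisfly Larva → Newt → Great Blue Heron.
It has 4 species and 3 links.

3 links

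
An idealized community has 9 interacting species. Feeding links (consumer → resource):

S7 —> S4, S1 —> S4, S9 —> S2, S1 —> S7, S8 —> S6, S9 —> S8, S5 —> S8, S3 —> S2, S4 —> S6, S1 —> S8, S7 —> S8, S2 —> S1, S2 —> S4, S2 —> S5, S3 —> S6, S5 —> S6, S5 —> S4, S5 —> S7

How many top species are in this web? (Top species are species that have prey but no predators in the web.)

Top species (has prey, but nothing eats it): S3, S9.
Count: 2.

2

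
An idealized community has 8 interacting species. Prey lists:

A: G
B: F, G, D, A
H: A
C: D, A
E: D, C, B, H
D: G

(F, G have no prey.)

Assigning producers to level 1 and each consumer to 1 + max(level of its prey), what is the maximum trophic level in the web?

Producers (level 1): F, G.
G → D → C → E gives E level 4.
No species has a prey at level 4, so no species reaches level 5.

4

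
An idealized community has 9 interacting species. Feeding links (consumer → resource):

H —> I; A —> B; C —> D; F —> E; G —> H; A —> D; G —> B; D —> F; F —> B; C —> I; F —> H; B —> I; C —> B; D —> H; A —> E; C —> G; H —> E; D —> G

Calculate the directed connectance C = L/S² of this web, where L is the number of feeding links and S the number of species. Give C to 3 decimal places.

C = 0.222

The web has S = 9 species and L = 18 feeding links.
C = L / S² = 18 / 81 = 0.2222 ≈ 0.222.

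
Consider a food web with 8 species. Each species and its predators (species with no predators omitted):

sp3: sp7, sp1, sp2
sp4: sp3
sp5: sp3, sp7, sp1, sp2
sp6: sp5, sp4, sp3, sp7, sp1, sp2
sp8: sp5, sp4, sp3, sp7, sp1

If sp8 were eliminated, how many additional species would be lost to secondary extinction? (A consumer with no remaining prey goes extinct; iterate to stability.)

Remove sp8.
Every predator of it retains at least one other prey: sp5 still has sp6; sp4 still has sp6; sp3 still has sp6, sp5, sp4; sp7 still has sp6, sp5, sp3; sp1 still has sp6, sp5, sp3.
No consumer loses all prey, so no secondary extinctions occur.

0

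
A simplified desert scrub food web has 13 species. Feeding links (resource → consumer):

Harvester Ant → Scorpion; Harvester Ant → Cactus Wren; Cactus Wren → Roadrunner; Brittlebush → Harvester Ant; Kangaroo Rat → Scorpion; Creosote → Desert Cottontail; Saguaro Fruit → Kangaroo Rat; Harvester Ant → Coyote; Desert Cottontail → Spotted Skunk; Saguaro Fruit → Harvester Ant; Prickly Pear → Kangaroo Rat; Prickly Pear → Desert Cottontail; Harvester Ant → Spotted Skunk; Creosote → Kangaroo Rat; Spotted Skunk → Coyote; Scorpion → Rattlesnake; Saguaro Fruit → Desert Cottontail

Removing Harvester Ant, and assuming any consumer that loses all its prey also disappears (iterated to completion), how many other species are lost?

Remove Harvester Ant.
Round 1: Cactus Wren (all prey gone) → extinct.
Round 2: Roadrunner (all prey gone) → extinct.
No further losses. Total secondary extinctions: 2.

2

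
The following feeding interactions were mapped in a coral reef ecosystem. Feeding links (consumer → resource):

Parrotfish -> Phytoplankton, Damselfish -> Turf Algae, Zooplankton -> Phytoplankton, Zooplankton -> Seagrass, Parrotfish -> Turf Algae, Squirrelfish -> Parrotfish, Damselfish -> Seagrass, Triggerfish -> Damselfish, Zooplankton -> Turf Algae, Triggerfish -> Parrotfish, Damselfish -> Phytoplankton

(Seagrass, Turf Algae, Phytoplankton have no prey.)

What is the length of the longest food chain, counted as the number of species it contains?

One longest chain: Turf Algae → Parrotfish → Triggerfish.
It has 3 species and 2 links.

3 species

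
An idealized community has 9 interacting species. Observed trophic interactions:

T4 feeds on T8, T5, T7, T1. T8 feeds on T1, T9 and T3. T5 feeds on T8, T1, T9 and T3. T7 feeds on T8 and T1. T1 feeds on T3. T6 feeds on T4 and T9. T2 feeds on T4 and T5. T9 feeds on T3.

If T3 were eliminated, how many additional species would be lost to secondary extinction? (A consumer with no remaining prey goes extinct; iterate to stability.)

8

Remove T3.
Round 1: T9 (all prey gone), T1 (all prey gone) → extinct.
Round 2: T8 (all prey gone) → extinct.
Round 3: T5 (all prey gone), T7 (all prey gone) → extinct.
Round 4: T4 (all prey gone) → extinct.
Round 5: T6 (all prey gone), T2 (all prey gone) → extinct.
No further losses. Total secondary extinctions: 8.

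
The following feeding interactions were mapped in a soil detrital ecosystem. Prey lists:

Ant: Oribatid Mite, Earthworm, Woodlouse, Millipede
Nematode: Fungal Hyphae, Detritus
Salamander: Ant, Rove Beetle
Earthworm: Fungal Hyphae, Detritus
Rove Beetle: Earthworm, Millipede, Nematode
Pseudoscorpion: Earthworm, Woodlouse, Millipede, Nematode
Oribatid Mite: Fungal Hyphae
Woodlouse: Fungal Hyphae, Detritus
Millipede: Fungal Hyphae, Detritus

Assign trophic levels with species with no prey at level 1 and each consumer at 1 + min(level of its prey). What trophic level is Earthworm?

Fungal Hyphae has no prey (basal) → level 1.
Earthworm eats Fungal Hyphae → level 2.

Trophic level 2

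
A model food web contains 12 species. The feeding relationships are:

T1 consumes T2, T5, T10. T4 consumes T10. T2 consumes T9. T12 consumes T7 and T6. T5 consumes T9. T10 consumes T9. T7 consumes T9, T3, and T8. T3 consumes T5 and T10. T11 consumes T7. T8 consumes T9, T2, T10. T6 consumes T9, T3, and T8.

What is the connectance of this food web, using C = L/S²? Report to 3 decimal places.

The web has S = 12 species and L = 21 feeding links.
C = L / S² = 21 / 144 = 0.1458 ≈ 0.146.

C = 0.146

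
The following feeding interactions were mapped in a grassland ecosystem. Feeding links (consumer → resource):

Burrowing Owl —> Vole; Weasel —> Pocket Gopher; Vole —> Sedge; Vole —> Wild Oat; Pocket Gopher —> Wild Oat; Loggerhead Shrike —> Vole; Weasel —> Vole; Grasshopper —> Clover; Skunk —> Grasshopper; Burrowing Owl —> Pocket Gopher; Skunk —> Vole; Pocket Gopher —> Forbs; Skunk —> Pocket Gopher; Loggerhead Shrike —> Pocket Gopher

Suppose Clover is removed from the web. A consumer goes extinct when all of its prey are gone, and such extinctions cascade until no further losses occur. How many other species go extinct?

1

Remove Clover.
Round 1: Grasshopper (all prey gone) → extinct.
No further losses. Total secondary extinctions: 1.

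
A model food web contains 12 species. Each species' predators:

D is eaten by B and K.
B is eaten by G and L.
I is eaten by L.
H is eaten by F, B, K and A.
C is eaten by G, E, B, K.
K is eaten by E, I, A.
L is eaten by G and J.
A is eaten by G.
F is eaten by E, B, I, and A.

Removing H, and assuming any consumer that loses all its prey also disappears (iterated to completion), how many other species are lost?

1

Remove H.
Round 1: F (all prey gone) → extinct.
No further losses. Total secondary extinctions: 1.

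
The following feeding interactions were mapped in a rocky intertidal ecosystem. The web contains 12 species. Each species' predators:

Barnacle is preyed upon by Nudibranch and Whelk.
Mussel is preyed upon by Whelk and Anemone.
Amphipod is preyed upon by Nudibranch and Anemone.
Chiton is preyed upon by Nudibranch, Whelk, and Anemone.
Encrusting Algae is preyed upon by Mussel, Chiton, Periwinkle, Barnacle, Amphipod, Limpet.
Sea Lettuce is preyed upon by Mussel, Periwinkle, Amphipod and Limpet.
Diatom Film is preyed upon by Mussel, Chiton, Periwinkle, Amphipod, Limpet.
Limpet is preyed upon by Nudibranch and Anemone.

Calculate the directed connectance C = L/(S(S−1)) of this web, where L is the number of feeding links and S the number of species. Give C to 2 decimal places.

The web has S = 12 species and L = 26 feeding links.
C = L / (S(S−1)) = 26 / 132 = 0.1970 ≈ 0.20.

C = 0.20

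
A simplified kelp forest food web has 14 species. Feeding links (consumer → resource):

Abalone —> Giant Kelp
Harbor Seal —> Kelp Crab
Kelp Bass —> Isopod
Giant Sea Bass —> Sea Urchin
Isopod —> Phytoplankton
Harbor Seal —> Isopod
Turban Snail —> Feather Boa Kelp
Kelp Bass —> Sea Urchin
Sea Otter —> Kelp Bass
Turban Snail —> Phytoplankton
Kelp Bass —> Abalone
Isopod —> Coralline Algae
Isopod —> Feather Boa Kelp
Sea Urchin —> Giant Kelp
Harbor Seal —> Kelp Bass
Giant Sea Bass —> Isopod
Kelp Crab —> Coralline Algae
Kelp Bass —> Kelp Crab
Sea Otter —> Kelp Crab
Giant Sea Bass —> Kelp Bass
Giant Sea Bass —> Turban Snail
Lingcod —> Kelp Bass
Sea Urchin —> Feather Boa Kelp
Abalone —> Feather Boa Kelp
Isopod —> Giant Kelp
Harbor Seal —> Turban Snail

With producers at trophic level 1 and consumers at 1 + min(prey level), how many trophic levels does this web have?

Producers (level 1): Giant Kelp, Coralline Algae, Feather Boa Kelp, Phytoplankton.
Following each consumer down to its lowest-level prey: Giant Kelp → Sea Urchin → Kelp Bass → Lingcod (levels 1 through 4).
All prey of Lingcod (Kelp Bass 3) are at level 3 or above, so Lingcod is at level 1 + 3 = 4.
Every consumer has at least one prey at level 3 or below, so none exceeds level 4.

4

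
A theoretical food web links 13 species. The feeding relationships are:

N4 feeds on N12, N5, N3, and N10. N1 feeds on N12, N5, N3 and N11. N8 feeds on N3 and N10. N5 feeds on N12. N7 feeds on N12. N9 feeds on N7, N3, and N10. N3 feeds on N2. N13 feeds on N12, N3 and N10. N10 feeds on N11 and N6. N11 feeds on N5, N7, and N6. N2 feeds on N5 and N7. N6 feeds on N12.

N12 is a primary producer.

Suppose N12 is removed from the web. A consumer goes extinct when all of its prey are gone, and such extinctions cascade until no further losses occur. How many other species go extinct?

12

Remove N12.
Round 1: N5 (all prey gone), N7 (all prey gone), N6 (all prey gone) → extinct.
Round 2: N2 (all prey gone), N11 (all prey gone) → extinct.
Round 3: N10 (all prey gone), N3 (all prey gone) → extinct.
Round 4: N9 (all prey gone), N13 (all prey gone), N1 (all prey gone), N8 (all prey gone), N4 (all prey gone) → extinct.
No further losses. Total secondary extinctions: 12.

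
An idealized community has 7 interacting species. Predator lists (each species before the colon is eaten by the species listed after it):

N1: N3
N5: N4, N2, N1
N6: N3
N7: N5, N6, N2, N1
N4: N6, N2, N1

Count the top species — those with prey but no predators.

Top species (has prey, but nothing eats it): N2, N3.
Count: 2.

2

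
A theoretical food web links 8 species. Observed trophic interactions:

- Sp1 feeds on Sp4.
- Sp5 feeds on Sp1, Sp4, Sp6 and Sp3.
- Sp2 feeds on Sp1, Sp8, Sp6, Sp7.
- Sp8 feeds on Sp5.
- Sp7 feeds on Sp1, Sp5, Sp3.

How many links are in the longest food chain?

One longest chain: Sp4 → Sp1 → Sp5 → Sp7 → Sp2.
It has 5 species and 4 links.

4 links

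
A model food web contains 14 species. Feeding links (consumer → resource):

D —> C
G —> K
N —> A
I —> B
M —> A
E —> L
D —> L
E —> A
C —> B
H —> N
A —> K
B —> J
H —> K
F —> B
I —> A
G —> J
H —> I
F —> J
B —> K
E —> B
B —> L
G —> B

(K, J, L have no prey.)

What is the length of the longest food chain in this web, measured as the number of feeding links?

One longest chain: K → B → C → D.
It has 4 species and 3 links.

3 links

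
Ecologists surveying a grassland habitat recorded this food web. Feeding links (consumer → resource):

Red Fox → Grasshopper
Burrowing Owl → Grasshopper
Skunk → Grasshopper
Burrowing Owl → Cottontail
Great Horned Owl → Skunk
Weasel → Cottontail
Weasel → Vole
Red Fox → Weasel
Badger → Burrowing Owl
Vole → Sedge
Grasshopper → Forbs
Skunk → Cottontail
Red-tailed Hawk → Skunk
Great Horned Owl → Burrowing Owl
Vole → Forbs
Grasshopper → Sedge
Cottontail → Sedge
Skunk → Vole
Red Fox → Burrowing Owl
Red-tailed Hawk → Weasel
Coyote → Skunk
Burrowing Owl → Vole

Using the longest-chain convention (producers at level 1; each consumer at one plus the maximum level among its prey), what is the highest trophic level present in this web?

Producers (level 1): Forbs, Sedge.
Sedge → Cottontail → Weasel → Red-tailed Hawk gives Red-tailed Hawk level 4.
No species has a prey at level 4, so no species reaches level 5.

4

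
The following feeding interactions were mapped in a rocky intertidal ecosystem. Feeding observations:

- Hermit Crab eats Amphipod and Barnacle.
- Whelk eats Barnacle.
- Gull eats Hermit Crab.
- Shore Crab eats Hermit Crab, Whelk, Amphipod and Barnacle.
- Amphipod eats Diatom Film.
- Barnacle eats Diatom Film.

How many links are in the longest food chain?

3 links

One longest chain: Diatom Film → Amphipod → Hermit Crab → Shore Crab.
It has 4 species and 3 links.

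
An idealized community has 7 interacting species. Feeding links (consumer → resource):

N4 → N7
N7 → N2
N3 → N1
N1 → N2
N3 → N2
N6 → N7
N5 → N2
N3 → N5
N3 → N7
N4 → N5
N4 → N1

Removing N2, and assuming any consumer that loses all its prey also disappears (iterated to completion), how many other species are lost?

Remove N2.
Round 1: N5 (all prey gone), N1 (all prey gone), N7 (all prey gone) → extinct.
Round 2: N4 (all prey gone), N3 (all prey gone), N6 (all prey gone) → extinct.
No further losses. Total secondary extinctions: 6.

6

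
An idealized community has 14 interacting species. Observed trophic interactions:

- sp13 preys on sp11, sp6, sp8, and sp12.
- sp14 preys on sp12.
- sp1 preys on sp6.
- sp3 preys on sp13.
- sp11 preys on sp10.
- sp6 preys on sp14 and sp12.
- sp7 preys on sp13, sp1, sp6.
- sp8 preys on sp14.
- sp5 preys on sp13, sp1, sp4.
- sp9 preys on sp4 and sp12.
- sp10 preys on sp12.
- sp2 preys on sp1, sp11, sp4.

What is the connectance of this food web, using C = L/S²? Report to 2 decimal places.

C = 0.12

The web has S = 14 species and L = 23 feeding links.
C = L / S² = 23 / 196 = 0.1173 ≈ 0.12.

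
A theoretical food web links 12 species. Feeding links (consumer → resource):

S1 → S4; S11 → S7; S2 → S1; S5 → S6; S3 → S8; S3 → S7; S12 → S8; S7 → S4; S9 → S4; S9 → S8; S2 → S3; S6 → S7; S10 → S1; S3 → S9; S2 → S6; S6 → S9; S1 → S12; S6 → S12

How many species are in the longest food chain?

One longest chain: S8 → S12 → S6 → S5.
It has 4 species and 3 links.

4 species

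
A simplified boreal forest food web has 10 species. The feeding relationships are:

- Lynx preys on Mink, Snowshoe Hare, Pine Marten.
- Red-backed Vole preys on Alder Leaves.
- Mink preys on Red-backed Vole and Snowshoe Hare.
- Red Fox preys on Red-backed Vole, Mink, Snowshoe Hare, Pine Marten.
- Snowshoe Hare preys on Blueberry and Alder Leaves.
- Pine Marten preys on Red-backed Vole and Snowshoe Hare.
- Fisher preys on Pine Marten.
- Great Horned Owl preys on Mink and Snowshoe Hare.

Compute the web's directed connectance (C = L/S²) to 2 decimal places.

C = 0.17

The web has S = 10 species and L = 17 feeding links.
C = L / S² = 17 / 100 = 0.1700 ≈ 0.17.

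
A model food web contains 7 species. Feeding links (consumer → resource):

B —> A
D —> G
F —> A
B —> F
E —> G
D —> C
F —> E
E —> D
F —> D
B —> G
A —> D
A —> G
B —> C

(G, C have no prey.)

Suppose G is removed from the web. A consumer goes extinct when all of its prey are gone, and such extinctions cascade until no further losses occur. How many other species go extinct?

0

Remove G.
Every predator of it retains at least one other prey: D still has C; A still has D; E still has D; B still has C, A, F.
No consumer loses all prey, so no secondary extinctions occur.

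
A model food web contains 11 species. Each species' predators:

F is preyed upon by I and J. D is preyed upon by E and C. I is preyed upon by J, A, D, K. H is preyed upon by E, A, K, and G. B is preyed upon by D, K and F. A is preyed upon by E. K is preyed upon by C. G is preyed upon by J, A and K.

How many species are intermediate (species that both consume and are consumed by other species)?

6

Intermediate species (has both prey and predators): G, F, I, K, A, D.
Count: 6.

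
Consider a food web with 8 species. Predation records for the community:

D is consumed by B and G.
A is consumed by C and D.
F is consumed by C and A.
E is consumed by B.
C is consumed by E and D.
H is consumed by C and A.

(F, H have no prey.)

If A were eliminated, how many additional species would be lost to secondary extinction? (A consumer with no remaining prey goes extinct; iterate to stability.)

Remove A.
Every predator of it retains at least one other prey: C still has F, H; D still has C.
No consumer loses all prey, so no secondary extinctions occur.

0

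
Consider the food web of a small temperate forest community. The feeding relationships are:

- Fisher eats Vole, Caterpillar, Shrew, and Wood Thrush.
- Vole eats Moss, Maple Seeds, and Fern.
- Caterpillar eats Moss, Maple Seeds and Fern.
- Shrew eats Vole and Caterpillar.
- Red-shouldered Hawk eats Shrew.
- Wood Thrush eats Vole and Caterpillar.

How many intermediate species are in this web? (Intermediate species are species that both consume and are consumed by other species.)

4

Intermediate species (has both prey and predators): Vole, Caterpillar, Shrew, Wood Thrush.
Count: 4.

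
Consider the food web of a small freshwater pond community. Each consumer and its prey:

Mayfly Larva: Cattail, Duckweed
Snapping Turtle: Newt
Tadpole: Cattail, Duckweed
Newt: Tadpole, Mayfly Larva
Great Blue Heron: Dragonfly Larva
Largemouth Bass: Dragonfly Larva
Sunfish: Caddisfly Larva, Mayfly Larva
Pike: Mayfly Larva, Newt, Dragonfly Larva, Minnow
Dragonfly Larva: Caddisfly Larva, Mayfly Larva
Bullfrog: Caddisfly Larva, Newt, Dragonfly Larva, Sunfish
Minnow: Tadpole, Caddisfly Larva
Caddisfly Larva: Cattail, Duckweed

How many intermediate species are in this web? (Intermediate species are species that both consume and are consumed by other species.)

Intermediate species (has both prey and predators): Tadpole, Caddisfly Larva, Mayfly Larva, Newt, Dragonfly Larva, Minnow, Sunfish.
Count: 7.

7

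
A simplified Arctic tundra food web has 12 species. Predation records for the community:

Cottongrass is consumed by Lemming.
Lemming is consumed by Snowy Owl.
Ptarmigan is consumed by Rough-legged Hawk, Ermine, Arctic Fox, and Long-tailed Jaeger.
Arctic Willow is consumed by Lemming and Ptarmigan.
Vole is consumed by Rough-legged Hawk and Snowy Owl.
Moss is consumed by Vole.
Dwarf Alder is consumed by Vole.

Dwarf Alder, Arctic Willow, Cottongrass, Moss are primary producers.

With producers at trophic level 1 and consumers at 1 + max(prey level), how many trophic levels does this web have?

3

Producers (level 1): Dwarf Alder, Arctic Willow, Cottongrass, Moss.
Arctic Willow → Ptarmigan → Ermine gives Ermine level 3.
No species has a prey at level 3, so no species reaches level 4.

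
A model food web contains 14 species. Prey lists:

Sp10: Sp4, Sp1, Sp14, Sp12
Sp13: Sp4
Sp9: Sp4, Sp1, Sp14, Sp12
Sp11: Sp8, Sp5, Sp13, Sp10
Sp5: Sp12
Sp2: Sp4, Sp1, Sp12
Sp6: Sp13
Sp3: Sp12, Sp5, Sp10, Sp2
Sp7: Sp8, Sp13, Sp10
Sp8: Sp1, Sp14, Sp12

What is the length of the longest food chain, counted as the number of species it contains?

3 species

One longest chain: Sp4 → Sp13 → Sp6.
It has 3 species and 2 links.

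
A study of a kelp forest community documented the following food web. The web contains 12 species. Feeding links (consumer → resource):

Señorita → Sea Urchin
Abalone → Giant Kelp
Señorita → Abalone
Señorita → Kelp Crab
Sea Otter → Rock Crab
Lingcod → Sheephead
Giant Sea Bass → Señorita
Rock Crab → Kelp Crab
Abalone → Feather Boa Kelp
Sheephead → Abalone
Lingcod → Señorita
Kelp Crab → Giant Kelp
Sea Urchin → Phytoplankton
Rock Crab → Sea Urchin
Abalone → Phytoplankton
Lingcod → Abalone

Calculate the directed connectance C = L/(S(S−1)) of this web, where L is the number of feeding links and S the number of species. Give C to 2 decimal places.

C = 0.12

The web has S = 12 species and L = 16 feeding links.
C = L / (S(S−1)) = 16 / 132 = 0.1212 ≈ 0.12.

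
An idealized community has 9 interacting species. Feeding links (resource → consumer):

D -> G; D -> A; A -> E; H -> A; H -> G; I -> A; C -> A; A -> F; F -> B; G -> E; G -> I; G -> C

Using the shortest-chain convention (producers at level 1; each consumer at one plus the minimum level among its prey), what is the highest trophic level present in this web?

Producers (level 1): D, H.
Following each consumer down to its lowest-level prey: D → A → F → B (levels 1 through 4).
All prey of B (F 3) are at level 3 or above, so B is at level 1 + 3 = 4.
Every consumer has at least one prey at level 3 or below, so none exceeds level 4.

4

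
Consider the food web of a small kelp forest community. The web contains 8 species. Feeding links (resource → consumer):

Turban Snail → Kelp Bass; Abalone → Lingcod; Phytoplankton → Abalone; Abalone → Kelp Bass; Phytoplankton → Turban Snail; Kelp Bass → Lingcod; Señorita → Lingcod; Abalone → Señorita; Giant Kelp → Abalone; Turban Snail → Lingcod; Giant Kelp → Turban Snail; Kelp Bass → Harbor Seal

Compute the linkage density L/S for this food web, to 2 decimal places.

There are L = 12 links among S = 8 species.
L/S = 12/8 = 1.5000 ≈ 1.50.

L/S = 1.50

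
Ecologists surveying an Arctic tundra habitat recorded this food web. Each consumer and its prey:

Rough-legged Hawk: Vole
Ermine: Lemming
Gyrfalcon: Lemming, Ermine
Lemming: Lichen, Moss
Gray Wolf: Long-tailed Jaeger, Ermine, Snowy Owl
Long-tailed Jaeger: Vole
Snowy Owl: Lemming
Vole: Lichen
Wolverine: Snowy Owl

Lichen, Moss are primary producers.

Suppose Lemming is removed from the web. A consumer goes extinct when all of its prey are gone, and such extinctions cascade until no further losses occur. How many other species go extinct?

4

Remove Lemming.
Round 1: Ermine (all prey gone), Snowy Owl (all prey gone) → extinct.
Round 2: Wolverine (all prey gone), Gyrfalcon (all prey gone) → extinct.
No further losses. Total secondary extinctions: 4.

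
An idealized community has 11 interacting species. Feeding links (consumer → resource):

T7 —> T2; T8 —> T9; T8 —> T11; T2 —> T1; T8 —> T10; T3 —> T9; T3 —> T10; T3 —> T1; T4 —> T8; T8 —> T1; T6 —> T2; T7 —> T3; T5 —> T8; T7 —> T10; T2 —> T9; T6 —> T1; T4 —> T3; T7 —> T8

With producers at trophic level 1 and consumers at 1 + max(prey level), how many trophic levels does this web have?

Producers (level 1): T11, T1, T9, T10.
T1 → T2 → T6 gives T6 level 3.
No species has a prey at level 3, so no species reaches level 4.

3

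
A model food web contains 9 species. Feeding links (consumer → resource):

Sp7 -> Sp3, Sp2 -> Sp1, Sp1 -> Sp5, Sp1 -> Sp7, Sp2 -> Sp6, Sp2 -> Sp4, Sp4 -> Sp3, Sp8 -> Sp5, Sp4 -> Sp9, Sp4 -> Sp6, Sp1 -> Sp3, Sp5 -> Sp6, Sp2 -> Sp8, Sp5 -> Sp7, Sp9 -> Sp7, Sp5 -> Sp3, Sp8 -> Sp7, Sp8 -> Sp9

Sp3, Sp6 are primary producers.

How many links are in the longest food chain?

4 links

One longest chain: Sp3 → Sp7 → Sp5 → Sp8 → Sp2.
It has 5 species and 4 links.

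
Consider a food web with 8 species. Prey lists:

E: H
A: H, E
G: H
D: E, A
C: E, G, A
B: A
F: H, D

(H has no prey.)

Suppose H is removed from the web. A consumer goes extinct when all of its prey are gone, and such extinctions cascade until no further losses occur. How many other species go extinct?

Remove H.
Round 1: E (all prey gone), G (all prey gone) → extinct.
Round 2: A (all prey gone) → extinct.
Round 3: C (all prey gone), B (all prey gone), D (all prey gone) → extinct.
Round 4: F (all prey gone) → extinct.
No further losses. Total secondary extinctions: 7.

7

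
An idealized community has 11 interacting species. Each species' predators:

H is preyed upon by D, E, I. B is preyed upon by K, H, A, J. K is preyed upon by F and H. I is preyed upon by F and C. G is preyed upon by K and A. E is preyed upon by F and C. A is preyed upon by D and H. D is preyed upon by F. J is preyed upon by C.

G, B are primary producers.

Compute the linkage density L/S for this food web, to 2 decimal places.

There are L = 19 links among S = 11 species.
L/S = 19/11 = 1.7273 ≈ 1.73.

L/S = 1.73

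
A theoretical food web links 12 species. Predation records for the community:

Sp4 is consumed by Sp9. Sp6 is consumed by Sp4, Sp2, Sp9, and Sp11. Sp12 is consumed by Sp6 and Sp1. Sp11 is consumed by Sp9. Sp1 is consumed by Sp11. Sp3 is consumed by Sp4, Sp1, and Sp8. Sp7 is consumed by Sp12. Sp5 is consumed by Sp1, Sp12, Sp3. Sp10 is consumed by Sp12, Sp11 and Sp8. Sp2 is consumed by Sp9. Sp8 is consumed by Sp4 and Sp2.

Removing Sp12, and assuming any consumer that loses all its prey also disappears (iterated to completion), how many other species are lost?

1

Remove Sp12.
Round 1: Sp6 (all prey gone) → extinct.
No further losses. Total secondary extinctions: 1.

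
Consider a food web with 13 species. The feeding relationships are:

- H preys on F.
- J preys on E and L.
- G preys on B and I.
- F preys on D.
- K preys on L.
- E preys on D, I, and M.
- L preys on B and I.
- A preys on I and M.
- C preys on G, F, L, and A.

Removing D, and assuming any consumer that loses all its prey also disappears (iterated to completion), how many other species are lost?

Remove D.
Round 1: F (all prey gone) → extinct.
Round 2: H (all prey gone) → extinct.
No further losses. Total secondary extinctions: 2.

2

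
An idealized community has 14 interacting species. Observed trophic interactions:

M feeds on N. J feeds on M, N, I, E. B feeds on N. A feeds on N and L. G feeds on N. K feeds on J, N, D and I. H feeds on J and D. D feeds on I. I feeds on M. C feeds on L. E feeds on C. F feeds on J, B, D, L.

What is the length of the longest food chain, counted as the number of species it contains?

5 species

One longest chain: L → C → E → J → K.
It has 5 species and 4 links.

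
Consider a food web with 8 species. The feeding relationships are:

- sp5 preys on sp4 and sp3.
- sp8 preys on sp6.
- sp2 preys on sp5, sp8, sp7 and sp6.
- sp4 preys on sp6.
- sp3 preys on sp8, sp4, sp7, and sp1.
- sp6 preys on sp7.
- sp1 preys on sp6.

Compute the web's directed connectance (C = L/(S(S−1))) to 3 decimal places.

The web has S = 8 species and L = 14 feeding links.
C = L / (S(S−1)) = 14 / 56 = 0.2500 ≈ 0.250.

C = 0.250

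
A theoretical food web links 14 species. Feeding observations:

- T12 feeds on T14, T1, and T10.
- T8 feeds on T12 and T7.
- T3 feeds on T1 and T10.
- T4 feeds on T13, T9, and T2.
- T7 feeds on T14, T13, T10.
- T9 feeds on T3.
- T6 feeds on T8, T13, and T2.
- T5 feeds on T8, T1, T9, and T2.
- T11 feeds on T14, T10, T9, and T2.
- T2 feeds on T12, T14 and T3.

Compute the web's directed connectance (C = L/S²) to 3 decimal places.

The web has S = 14 species and L = 28 feeding links.
C = L / S² = 28 / 196 = 0.1429 ≈ 0.143.

C = 0.143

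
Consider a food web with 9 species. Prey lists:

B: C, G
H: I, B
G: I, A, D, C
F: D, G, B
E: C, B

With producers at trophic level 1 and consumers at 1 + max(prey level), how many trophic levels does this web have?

Producers (level 1): I, A, D, C.
I → G → B → F gives F level 4.
No species has a prey at level 4, so no species reaches level 5.

4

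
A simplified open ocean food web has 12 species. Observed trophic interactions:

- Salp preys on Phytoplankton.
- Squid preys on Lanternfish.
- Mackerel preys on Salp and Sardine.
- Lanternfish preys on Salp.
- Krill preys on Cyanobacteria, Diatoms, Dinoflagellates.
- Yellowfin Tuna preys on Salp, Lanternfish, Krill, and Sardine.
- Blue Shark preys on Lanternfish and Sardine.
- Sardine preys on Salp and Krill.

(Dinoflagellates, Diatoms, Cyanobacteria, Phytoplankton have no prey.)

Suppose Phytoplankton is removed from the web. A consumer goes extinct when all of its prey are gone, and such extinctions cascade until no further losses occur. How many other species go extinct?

Remove Phytoplankton.
Round 1: Salp (all prey gone) → extinct.
Round 2: Lanternfish (all prey gone) → extinct.
Round 3: Squid (all prey gone) → extinct.
No further losses. Total secondary extinctions: 3.

3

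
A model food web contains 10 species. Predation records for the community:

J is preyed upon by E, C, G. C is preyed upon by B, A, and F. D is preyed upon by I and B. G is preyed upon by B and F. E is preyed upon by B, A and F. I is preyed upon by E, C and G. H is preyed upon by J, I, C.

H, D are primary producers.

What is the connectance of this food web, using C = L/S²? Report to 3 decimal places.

The web has S = 10 species and L = 19 feeding links.
C = L / S² = 19 / 100 = 0.1900 ≈ 0.190.

C = 0.190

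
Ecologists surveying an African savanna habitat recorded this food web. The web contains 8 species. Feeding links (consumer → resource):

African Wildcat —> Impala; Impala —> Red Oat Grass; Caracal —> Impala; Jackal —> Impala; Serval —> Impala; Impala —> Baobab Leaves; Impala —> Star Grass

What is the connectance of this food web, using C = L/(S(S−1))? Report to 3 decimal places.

The web has S = 8 species and L = 7 feeding links.
C = L / (S(S−1)) = 7 / 56 = 0.1250 ≈ 0.125.

C = 0.125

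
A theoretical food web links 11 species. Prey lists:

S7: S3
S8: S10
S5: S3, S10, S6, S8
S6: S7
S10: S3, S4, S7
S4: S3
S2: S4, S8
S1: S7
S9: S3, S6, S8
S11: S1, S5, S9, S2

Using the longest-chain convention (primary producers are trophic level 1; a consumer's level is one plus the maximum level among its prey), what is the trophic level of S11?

S3 is a producer → level 1.
S4 eats S3 → level 2.
S10 eats S4 (level 2); other prey at levels: S3 1, S7 2 → level 3.
S8 eats S10 → level 4.
S9 eats S8 (level 4); other prey at levels: S3 1, S6 3 → level 5.
S11 eats S9 (level 5); other prey at levels: S1 3, S5 5, S2 5 → level 6.

Trophic level 6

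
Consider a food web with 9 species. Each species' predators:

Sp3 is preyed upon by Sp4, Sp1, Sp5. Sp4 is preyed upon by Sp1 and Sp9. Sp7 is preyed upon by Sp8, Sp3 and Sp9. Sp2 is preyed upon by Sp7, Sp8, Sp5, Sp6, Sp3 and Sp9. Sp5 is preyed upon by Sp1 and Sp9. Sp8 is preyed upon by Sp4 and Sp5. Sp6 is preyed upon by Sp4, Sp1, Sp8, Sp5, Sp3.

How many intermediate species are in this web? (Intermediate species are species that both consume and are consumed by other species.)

6

Intermediate species (has both prey and predators): Sp7, Sp6, Sp3, Sp8, Sp4, Sp5.
Count: 6.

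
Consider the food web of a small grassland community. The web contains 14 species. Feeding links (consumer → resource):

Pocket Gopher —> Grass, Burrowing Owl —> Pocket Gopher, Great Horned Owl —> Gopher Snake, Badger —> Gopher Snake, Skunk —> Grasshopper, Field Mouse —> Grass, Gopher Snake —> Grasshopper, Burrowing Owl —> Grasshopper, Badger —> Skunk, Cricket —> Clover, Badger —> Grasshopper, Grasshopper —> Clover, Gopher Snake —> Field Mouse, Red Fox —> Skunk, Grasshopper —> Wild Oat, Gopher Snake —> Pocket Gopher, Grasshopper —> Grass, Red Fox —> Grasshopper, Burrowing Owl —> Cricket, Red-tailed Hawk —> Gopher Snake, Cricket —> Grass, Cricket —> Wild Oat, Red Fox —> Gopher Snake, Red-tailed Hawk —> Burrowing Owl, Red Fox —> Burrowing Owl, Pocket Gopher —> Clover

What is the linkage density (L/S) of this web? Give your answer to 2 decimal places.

There are L = 26 links among S = 14 species.
L/S = 26/14 = 1.8571 ≈ 1.86.

L/S = 1.86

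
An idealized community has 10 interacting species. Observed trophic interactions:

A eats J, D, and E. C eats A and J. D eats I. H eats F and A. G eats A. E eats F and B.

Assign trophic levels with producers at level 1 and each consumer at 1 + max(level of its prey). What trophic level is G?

I is a producer → level 1.
D eats I → level 2.
A eats D (level 2); other prey at levels: J 1, E 2 → level 3.
G eats A → level 4.

Trophic level 4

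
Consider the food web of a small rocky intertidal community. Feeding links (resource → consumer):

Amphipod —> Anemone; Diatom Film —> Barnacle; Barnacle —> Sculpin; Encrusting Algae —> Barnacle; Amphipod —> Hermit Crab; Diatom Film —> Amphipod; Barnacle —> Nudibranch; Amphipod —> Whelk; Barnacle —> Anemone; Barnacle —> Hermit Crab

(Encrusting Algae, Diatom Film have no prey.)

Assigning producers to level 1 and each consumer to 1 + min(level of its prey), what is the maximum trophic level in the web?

3

Producers (level 1): Encrusting Algae, Diatom Film.
Following each consumer down to its lowest-level prey: Encrusting Algae → Barnacle → Nudibranch (levels 1 through 3).
All prey of Nudibranch (Barnacle 2) are at level 2 or above, so Nudibranch is at level 1 + 2 = 3.
Every consumer has at least one prey at level 2 or below, so none exceeds level 3.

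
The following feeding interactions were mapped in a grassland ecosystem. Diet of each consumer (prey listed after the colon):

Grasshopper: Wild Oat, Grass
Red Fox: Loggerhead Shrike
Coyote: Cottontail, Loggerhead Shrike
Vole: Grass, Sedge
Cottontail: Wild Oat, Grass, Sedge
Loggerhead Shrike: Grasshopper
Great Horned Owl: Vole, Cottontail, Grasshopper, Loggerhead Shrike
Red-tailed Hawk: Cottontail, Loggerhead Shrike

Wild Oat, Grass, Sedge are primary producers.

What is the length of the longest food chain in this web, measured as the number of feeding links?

3 links

One longest chain: Wild Oat → Grasshopper → Loggerhead Shrike → Coyote.
It has 4 species and 3 links.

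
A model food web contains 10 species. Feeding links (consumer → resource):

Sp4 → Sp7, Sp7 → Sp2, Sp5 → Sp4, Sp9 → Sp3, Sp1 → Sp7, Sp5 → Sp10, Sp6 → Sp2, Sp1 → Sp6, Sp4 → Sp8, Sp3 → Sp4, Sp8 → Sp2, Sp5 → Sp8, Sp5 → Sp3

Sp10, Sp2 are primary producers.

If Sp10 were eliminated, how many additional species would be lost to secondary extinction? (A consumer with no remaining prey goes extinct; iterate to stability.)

Remove Sp10.
Every predator of it retains at least one other prey: Sp5 still has Sp8, Sp4, Sp3.
No consumer loses all prey, so no secondary extinctions occur.

0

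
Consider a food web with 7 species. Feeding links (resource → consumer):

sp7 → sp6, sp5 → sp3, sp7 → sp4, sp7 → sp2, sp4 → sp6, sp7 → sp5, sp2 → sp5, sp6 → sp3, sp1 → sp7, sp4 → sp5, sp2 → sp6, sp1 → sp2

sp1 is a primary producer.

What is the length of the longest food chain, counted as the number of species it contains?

5 species

One longest chain: sp1 → sp7 → sp2 → sp6 → sp3.
It has 5 species and 4 links.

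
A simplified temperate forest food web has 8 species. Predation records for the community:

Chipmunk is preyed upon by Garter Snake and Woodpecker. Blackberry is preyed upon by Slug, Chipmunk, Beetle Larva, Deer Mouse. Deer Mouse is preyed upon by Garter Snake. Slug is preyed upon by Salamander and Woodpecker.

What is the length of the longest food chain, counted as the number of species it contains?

3 species

One longest chain: Blackberry → Chipmunk → Garter Snake.
It has 3 species and 2 links.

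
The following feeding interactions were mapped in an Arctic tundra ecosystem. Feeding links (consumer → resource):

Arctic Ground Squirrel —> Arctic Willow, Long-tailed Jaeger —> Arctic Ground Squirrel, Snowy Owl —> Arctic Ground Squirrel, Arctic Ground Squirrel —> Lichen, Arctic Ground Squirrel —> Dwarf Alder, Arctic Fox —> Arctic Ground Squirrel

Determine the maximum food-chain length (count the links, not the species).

2 links

One longest chain: Arctic Willow → Arctic Ground Squirrel → Long-tailed Jaeger.
It has 3 species and 2 links.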